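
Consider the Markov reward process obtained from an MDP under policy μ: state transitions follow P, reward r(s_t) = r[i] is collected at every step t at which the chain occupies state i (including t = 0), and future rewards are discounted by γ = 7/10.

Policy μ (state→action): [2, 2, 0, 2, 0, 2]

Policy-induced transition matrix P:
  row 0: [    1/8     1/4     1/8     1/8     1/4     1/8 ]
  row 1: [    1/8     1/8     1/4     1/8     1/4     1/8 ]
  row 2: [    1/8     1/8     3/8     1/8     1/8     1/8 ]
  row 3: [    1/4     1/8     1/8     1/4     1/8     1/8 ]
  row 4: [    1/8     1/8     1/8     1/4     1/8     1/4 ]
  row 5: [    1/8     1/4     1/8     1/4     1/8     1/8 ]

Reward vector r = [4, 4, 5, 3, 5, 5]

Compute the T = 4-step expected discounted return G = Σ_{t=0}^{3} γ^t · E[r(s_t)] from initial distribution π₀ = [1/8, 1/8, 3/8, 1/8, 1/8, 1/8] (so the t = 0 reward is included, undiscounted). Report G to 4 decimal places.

t=0: π = [0.1250, 0.1250, 0.3750, 0.1250, 0.1250, 0.1250], E[r] = 4.5000, γ^t·E[r] = 4.500000, running G = 4.500000
t=1: π = [0.1406, 0.1563, 0.2344, 0.1719, 0.1563, 0.1406], E[r] = 4.3594, γ^t·E[r] = 3.051563, running G = 7.551563
t=2: π = [0.1465, 0.1602, 0.2031, 0.1836, 0.1621, 0.1445], E[r] = 4.3262, γ^t·E[r] = 2.119824, running G = 9.671387
t=3: π = [0.1479, 0.1614, 0.1958, 0.1863, 0.1633, 0.1453], E[r] = 4.3181, γ^t·E[r] = 1.481114, running G = 11.152500

G = 11.1525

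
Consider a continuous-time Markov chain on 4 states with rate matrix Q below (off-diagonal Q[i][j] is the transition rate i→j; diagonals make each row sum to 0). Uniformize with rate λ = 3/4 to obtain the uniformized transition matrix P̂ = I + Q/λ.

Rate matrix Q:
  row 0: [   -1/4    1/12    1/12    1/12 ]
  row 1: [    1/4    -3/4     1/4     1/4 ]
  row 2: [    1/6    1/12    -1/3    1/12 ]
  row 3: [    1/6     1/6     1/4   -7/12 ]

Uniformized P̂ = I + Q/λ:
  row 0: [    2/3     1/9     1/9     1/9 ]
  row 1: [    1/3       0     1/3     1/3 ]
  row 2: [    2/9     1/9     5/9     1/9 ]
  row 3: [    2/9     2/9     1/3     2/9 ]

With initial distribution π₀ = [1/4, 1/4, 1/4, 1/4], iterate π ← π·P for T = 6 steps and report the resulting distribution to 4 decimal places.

π = [0.4220, 0.1154, 0.3087, 0.1539]

t=0: π = [0.2500, 0.2500, 0.2500, 0.2500]
t=1: π = [0.3611, 0.1111, 0.3333, 0.1944]
t=2: π = [0.3951, 0.1204, 0.3272, 0.1574]
t=3: π = [0.4112, 0.1152, 0.3182, 0.1553]
t=4: π = [0.4178, 0.1156, 0.3127, 0.1540]
t=5: π = [0.4207, 0.1154, 0.3100, 0.1539]
t=6: π = [0.4220, 0.1154, 0.3087, 0.1539]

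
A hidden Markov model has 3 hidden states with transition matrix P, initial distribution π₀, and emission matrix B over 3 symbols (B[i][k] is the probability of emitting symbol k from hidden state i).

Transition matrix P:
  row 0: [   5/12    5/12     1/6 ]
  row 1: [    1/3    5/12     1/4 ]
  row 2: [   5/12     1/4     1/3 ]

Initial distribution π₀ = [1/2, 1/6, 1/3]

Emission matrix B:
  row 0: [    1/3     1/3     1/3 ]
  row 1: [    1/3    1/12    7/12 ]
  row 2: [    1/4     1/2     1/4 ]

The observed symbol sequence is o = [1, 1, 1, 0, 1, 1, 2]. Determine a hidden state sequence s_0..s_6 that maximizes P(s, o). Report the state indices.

t=0: δ = [1.667e-01, 1.389e-02, 1.667e-01]  (obs o_0=1)
t=1: δ = [2.315e-02, 5.787e-03, 2.778e-02]  ψ = [0, 0, 2]  (obs o_1=1)
t=2: δ = [3.858e-03, 8.038e-04, 4.630e-03]  ψ = [2, 0, 2]  (obs o_2=1)
t=3: δ = [6.430e-04, 5.358e-04, 3.858e-04]  ψ = [2, 0, 2]  (obs o_3=0)
t=4: δ = [8.931e-05, 2.233e-05, 6.698e-05]  ψ = [0, 0, 1]  (obs o_4=1)
t=5: δ = [1.240e-05, 3.101e-06, 1.116e-05]  ψ = [0, 0, 2]  (obs o_5=1)
t=6: δ = [1.723e-06, 3.015e-06, 9.303e-07]  ψ = [0, 0, 2]  (obs o_6=2)
backtrack: best end state = 1; path = [2, 2, 2, 0, 0, 0, 1]

path = [2, 2, 2, 0, 0, 0, 1]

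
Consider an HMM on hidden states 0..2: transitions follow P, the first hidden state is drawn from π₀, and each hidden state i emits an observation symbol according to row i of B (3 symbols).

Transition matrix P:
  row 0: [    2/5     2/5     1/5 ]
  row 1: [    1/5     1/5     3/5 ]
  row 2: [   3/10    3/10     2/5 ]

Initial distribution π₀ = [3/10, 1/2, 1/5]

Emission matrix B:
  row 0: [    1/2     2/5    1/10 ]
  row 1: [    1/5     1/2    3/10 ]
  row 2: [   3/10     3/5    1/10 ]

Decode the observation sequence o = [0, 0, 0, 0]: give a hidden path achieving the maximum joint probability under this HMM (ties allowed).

t=0: δ = [1.500e-01, 1.000e-01, 6.000e-02]  (obs o_0=0)
t=1: δ = [3.000e-02, 1.200e-02, 1.800e-02]  ψ = [0, 0, 1]  (obs o_1=0)
t=2: δ = [6.000e-03, 2.400e-03, 2.160e-03]  ψ = [0, 0, 1]  (obs o_2=0)
t=3: δ = [1.200e-03, 4.800e-04, 4.320e-04]  ψ = [0, 0, 1]  (obs o_3=0)
backtrack: best end state = 0; path = [0, 0, 0, 0]

path = [0, 0, 0, 0]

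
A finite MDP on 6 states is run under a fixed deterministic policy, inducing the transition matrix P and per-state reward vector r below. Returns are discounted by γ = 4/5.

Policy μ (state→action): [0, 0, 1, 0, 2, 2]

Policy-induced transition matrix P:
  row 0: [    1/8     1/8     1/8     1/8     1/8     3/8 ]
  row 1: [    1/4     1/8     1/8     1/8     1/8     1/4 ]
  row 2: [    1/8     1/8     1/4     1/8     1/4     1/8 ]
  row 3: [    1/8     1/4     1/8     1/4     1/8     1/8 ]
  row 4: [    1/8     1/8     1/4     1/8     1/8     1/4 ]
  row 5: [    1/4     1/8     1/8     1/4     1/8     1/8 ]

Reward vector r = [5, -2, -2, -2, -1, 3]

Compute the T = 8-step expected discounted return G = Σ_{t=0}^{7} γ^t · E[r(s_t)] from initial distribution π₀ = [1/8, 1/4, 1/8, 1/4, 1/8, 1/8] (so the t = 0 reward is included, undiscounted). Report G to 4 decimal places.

G = 0.7379

t=0: π = [0.1250, 0.2500, 0.1250, 0.2500, 0.1250, 0.1250], E[r] = -0.3750, γ^t·E[r] = -0.375000, running G = -0.375000
t=1: π = [0.1719, 0.1563, 0.1563, 0.1719, 0.1406, 0.2031], E[r] = 0.3594, γ^t·E[r] = 0.287500, running G = -0.087500
t=2: π = [0.1699, 0.1465, 0.1621, 0.1719, 0.1445, 0.2051], E[r] = 0.3594, γ^t·E[r] = 0.230000, running G = 0.142500
t=3: π = [0.1689, 0.1465, 0.1633, 0.1721, 0.1453, 0.2039], E[r] = 0.3472, γ^t·E[r] = 0.177750, running G = 0.320250
t=4: π = [0.1688, 0.1465, 0.1636, 0.1720, 0.1454, 0.2037], E[r] = 0.3455, γ^t·E[r] = 0.141513, running G = 0.461763
t=5: π = [0.1688, 0.1465, 0.1636, 0.1720, 0.1454, 0.2037], E[r] = 0.3453, γ^t·E[r] = 0.113160, running G = 0.574923
t=6: π = [0.1688, 0.1465, 0.1636, 0.1720, 0.1455, 0.2037], E[r] = 0.3453, γ^t·E[r] = 0.090520, running G = 0.665443
t=7: π = [0.1688, 0.1465, 0.1636, 0.1720, 0.1455, 0.2037], E[r] = 0.3453, γ^t·E[r] = 0.072414, running G = 0.737857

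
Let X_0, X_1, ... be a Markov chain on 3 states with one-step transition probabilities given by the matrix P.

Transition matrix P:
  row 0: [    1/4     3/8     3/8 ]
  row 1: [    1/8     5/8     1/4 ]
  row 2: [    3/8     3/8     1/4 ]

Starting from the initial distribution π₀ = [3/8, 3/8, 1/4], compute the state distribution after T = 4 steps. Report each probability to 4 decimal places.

t=0: π = [0.3750, 0.3750, 0.2500]
t=1: π = [0.2344, 0.4688, 0.2969]
t=2: π = [0.2285, 0.4922, 0.2793]
t=3: π = [0.2234, 0.4980, 0.2786]
t=4: π = [0.2226, 0.4995, 0.2779]

π = [0.2226, 0.4995, 0.2779]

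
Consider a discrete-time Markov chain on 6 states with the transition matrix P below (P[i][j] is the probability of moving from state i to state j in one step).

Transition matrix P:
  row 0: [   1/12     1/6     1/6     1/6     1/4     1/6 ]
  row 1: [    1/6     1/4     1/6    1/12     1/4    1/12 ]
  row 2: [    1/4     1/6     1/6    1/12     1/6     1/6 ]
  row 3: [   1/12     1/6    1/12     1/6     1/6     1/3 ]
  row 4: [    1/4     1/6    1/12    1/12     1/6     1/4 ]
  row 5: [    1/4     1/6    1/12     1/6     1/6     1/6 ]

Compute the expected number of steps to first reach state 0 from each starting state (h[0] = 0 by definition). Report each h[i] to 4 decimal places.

First-step conditioning: h[0] = 0; for i ≠ 0, h[i] = 1 + Σ_k P[i][k]·h[k].
  h[1] = 1 + 1/4·h[1] + 1/6·h[2] + 1/12·h[3] + 1/4·h[4] + 1/12·h[5]
  h[2] = 1 + 1/6·h[1] + 1/6·h[2] + 1/12·h[3] + 1/6·h[4] + 1/6·h[5]
  h[3] = 1 + 1/6·h[1] + 1/12·h[2] + 1/6·h[3] + 1/6·h[4] + 1/3·h[5]
  h[4] = 1 + 1/6·h[1] + 1/12·h[2] + 1/12·h[3] + 1/6·h[4] + 1/4·h[5]
  h[5] = 1 + 1/6·h[1] + 1/12·h[2] + 1/6·h[3] + 1/6·h[4] + 1/6·h[5]
Solving the 5×5 linear system over states ≠ 0 gives exactly h = [0, 9349/1861, 8580/1861, 10164/1861, 8591/1861, 8712/1861] (h[0] = 0 is the target).

h = [0.0000, 5.0236, 4.6104, 5.4616, 4.6163, 4.6814]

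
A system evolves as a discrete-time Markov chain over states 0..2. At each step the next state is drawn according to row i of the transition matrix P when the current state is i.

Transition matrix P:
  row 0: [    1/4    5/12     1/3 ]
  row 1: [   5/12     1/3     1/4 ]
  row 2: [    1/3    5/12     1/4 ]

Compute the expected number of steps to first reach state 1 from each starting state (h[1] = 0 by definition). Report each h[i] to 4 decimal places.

First-step conditioning: h[1] = 0; for i ≠ 1, h[i] = 1 + Σ_k P[i][k]·h[k].
  h[0] = 1 + 1/4·h[0] + 1/3·h[2]
  h[2] = 1 + 1/3·h[0] + 1/4·h[2]
Solving the 2×2 linear system over states ≠ 1 gives exactly h = [12/5, 0, 12/5] (h[1] = 0 is the target).

h = [2.4000, 0.0000, 2.4000]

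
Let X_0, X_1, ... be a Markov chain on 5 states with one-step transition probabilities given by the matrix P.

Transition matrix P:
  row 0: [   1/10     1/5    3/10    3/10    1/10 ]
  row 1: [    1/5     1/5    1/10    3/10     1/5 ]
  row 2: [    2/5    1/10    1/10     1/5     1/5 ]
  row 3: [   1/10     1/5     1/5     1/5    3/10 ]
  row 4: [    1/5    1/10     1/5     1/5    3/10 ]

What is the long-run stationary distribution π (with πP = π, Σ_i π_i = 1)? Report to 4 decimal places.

Balance equations π_j = Σ_i π_i·P[i][j]:
  π_0 = 1/10·π_0 + 1/5·π_1 + 2/5·π_2 + 1/10·π_3 + 1/5·π_4
  π_1 = 1/5·π_0 + 1/5·π_1 + 1/10·π_2 + 1/5·π_3 + 1/10·π_4
  π_2 = 3/10·π_0 + 1/10·π_1 + 1/10·π_2 + 1/5·π_3 + 1/5·π_4
  π_3 = 3/10·π_0 + 3/10·π_1 + 1/5·π_2 + 1/5·π_3 + 1/5·π_4
  normalize: π_0 + π_1 + π_2 + π_3 + π_4 = 1
Solving the linear system gives exactly π = [2081/10723, 1703/10723, 1984/10723, 2523/10723, 2432/10723].

π = [0.1941, 0.1588, 0.1850, 0.2353, 0.2268]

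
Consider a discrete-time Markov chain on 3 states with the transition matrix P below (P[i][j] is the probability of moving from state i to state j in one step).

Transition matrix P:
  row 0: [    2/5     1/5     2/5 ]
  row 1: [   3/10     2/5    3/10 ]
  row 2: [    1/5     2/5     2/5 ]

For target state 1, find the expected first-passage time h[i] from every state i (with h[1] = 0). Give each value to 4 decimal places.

First-step conditioning: h[1] = 0; for i ≠ 1, h[i] = 1 + Σ_k P[i][k]·h[k].
  h[0] = 1 + 2/5·h[0] + 2/5·h[2]
  h[2] = 1 + 1/5·h[0] + 2/5·h[2]
Solving the 2×2 linear system over states ≠ 1 gives exactly h = [25/7, 0, 20/7] (h[1] = 0 is the target).

h = [3.5714, 0.0000, 2.8571]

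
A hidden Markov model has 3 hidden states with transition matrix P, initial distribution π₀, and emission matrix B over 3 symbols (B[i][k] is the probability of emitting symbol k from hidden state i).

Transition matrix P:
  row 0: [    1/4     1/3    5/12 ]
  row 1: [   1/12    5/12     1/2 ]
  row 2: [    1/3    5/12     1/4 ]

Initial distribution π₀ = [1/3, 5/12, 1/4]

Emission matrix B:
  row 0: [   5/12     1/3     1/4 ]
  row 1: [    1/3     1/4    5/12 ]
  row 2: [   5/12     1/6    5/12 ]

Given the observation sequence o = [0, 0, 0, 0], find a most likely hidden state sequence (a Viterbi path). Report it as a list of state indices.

path = [1, 2, 1, 2]

t=0: δ = [1.389e-01, 1.389e-01, 1.042e-01]  (obs o_0=0)
t=1: δ = [1.447e-02, 1.929e-02, 2.894e-02]  ψ = [0, 1, 1]  (obs o_1=0)
t=2: δ = [4.019e-03, 4.019e-03, 4.019e-03]  ψ = [2, 2, 1]  (obs o_2=0)
t=3: δ = [5.582e-04, 5.582e-04, 8.372e-04]  ψ = [2, 1, 1]  (obs o_3=0)
backtrack: best end state = 2; path = [1, 2, 1, 2]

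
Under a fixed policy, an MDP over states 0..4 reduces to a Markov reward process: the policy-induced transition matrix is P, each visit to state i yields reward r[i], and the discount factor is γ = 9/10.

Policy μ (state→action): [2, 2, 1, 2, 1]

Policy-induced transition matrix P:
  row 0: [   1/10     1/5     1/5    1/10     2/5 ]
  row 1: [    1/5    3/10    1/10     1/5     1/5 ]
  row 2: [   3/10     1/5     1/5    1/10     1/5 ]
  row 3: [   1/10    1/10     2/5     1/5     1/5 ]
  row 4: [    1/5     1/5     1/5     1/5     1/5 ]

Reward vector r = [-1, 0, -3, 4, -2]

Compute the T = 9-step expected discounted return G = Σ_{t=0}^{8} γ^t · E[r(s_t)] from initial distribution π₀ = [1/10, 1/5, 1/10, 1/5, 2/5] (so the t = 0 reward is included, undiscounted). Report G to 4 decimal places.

t=0: π = [0.1000, 0.2000, 0.1000, 0.2000, 0.4000], E[r] = -0.4000, γ^t·E[r] = -0.400000, running G = -0.400000
t=1: π = [0.1800, 0.2000, 0.2200, 0.1800, 0.2200], E[r] = -0.5600, γ^t·E[r] = -0.504000, running G = -0.904000
t=2: π = [0.1860, 0.2020, 0.2160, 0.1600, 0.2360], E[r] = -0.6660, γ^t·E[r] = -0.539460, running G = -1.443460
t=3: π = [0.1870, 0.2042, 0.2118, 0.1598, 0.2372], E[r] = -0.6576, γ^t·E[r] = -0.479390, running G = -1.922850
t=4: π = [0.1865, 0.2044, 0.2115, 0.1601, 0.2374], E[r] = -0.6554, γ^t·E[r] = -0.430034, running G = -2.352885
t=5: π = [0.1865, 0.2044, 0.2116, 0.1602, 0.2373], E[r] = -0.6550, γ^t·E[r] = -0.386799, running G = -2.739684
t=6: π = [0.1865, 0.2044, 0.2116, 0.1602, 0.2373], E[r] = -0.6551, γ^t·E[r] = -0.348148, running G = -3.087832
t=7: π = [0.1865, 0.2044, 0.2116, 0.1602, 0.2373], E[r] = -0.6551, γ^t·E[r] = -0.313337, running G = -3.401169
t=8: π = [0.1865, 0.2044, 0.2116, 0.1602, 0.2373], E[r] = -0.6551, γ^t·E[r] = -0.282004, running G = -3.683173

G = -3.6832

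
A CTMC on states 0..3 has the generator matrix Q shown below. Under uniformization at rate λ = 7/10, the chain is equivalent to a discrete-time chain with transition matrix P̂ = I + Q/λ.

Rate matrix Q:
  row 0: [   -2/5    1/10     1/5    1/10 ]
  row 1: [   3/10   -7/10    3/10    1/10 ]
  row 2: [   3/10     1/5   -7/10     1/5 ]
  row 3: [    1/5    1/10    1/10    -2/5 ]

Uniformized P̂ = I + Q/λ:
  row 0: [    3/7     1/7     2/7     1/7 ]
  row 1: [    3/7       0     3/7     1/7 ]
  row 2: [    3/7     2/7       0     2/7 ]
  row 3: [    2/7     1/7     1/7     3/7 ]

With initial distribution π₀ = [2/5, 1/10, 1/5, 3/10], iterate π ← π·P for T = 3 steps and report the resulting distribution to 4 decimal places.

t=0: π = [0.4000, 0.1000, 0.2000, 0.3000]
t=1: π = [0.3857, 0.1571, 0.2000, 0.2571]
t=2: π = [0.3918, 0.1490, 0.2143, 0.2449]
t=3: π = [0.3936, 0.1522, 0.2108, 0.2434]

π = [0.3936, 0.1522, 0.2108, 0.2434]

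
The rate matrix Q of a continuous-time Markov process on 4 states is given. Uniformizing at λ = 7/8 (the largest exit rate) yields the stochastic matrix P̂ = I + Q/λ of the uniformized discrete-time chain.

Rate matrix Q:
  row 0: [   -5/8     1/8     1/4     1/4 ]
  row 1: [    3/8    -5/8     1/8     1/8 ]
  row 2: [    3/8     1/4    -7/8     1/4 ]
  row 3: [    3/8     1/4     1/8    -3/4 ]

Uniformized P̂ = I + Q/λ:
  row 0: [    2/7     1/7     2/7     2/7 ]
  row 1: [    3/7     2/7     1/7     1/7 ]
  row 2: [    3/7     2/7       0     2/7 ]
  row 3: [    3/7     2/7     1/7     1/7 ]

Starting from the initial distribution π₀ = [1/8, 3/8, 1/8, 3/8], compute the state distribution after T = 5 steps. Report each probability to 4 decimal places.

t=0: π = [0.1250, 0.3750, 0.1250, 0.3750]
t=1: π = [0.4107, 0.2679, 0.1429, 0.1786]
t=2: π = [0.3699, 0.2270, 0.1811, 0.2219]
t=3: π = [0.3757, 0.2329, 0.1698, 0.2216]
t=4: π = [0.3749, 0.2320, 0.1723, 0.2208]
t=5: π = [0.3750, 0.2322, 0.1718, 0.2210]

π = [0.3750, 0.2322, 0.1718, 0.2210]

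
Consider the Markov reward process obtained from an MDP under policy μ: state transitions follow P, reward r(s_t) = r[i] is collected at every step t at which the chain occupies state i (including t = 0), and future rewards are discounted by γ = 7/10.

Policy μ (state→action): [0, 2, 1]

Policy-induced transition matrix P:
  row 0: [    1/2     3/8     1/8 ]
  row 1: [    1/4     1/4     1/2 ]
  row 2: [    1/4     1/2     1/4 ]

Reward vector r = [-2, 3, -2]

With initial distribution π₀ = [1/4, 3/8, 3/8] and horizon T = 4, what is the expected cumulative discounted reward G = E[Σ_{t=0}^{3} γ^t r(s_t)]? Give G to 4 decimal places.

G = -0.3492

t=0: π = [0.2500, 0.3750, 0.3750], E[r] = -0.1250, γ^t·E[r] = -0.125000, running G = -0.125000
t=1: π = [0.3125, 0.3750, 0.3125], E[r] = -0.1250, γ^t·E[r] = -0.087500, running G = -0.212500
t=2: π = [0.3281, 0.3672, 0.3047], E[r] = -0.1641, γ^t·E[r] = -0.080391, running G = -0.292891
t=3: π = [0.3320, 0.3672, 0.3008], E[r] = -0.1641, γ^t·E[r] = -0.056273, running G = -0.349164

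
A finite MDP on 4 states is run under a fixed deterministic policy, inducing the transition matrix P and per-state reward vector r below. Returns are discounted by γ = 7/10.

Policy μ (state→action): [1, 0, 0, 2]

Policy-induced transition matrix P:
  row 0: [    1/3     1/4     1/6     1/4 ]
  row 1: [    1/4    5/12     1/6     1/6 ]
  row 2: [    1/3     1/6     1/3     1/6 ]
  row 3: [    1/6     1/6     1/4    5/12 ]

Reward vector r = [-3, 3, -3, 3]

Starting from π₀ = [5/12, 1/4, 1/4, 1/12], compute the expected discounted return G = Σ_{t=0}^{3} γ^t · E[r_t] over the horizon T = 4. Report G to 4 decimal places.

G = -1.0340

t=0: π = [0.4167, 0.2500, 0.2500, 0.0833], E[r] = -1.0000, γ^t·E[r] = -1.000000, running G = -1.000000
t=1: π = [0.2986, 0.2639, 0.2153, 0.2222], E[r] = -0.0833, γ^t·E[r] = -0.058333, running G = -1.058333
t=2: π = [0.2743, 0.2575, 0.2211, 0.2471], E[r] = 0.0278, γ^t·E[r] = 0.013611, running G = -1.044722
t=3: π = [0.2707, 0.2539, 0.2241, 0.2513], E[r] = 0.0313, γ^t·E[r] = 0.010719, running G = -1.034003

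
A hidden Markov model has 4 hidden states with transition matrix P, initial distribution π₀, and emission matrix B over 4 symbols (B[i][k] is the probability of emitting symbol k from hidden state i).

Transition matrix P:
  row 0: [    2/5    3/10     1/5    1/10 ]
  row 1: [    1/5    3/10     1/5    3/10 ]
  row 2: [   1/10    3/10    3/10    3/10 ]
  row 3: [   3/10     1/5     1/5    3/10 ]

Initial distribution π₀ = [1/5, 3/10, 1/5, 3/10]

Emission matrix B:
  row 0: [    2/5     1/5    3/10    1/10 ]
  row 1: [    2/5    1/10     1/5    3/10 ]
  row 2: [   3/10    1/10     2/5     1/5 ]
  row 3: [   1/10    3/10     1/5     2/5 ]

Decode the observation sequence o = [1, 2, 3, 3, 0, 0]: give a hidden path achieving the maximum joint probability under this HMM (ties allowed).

t=0: δ = [4.000e-02, 3.000e-02, 2.000e-02, 9.000e-02]  (obs o_0=1)
t=1: δ = [8.100e-03, 3.600e-03, 7.200e-03, 5.400e-03]  ψ = [3, 3, 3, 3]  (obs o_1=2)
t=2: δ = [3.240e-04, 7.290e-04, 4.320e-04, 8.640e-04]  ψ = [0, 0, 2, 2]  (obs o_2=3)
t=3: δ = [2.592e-05, 6.561e-05, 3.456e-05, 1.037e-04]  ψ = [3, 1, 3, 3]  (obs o_3=3)
t=4: δ = [1.244e-05, 8.294e-06, 6.221e-06, 3.110e-06]  ψ = [3, 3, 3, 3]  (obs o_4=0)
t=5: δ = [1.991e-06, 1.493e-06, 7.465e-07, 2.488e-07]  ψ = [0, 0, 0, 1]  (obs o_5=0)
backtrack: best end state = 0; path = [3, 2, 3, 3, 0, 0]

path = [3, 2, 3, 3, 0, 0]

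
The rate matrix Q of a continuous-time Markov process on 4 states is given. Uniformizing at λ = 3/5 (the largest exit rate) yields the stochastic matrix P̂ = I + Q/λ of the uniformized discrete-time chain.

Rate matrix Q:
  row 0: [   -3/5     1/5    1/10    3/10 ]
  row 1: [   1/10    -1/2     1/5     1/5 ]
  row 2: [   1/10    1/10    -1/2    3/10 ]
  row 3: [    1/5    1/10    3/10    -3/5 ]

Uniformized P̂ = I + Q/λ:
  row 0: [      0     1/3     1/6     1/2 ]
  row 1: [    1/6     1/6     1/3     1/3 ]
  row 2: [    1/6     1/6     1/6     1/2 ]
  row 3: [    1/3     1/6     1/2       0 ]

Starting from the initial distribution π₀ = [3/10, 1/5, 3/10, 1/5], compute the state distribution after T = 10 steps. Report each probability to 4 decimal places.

t=0: π = [0.3000, 0.2000, 0.3000, 0.2000]
t=1: π = [0.1500, 0.2167, 0.2667, 0.3667]
t=2: π = [0.2028, 0.1917, 0.3250, 0.2806]
t=3: π = [0.1796, 0.2005, 0.2921, 0.3278]
t=4: π = [0.1914, 0.1966, 0.3093, 0.3027]
t=5: π = [0.1852, 0.1986, 0.3003, 0.3159]
t=6: π = [0.1884, 0.1975, 0.3051, 0.3090]
t=7: π = [0.1868, 0.1981, 0.3026, 0.3126]
t=8: π = [0.1876, 0.1978, 0.3039, 0.3107]
t=9: π = [0.1872, 0.1979, 0.3032, 0.3117]
t=10: π = [0.1874, 0.1979, 0.3036, 0.3112]

π = [0.1874, 0.1979, 0.3036, 0.3112]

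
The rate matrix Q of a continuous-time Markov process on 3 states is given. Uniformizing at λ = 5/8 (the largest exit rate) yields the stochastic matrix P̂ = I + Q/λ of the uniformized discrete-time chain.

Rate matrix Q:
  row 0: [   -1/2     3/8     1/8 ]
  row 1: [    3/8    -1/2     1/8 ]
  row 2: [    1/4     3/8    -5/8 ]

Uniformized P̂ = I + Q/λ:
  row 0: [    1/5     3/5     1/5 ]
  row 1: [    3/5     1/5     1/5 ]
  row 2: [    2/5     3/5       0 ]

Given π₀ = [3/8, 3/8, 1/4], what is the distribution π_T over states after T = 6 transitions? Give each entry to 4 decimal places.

π = [0.4050, 0.4284, 0.1667]

t=0: π = [0.3750, 0.3750, 0.2500]
t=1: π = [0.4000, 0.4500, 0.1500]
t=2: π = [0.4100, 0.4200, 0.1700]
t=3: π = [0.4020, 0.4320, 0.1660]
t=4: π = [0.4060, 0.4272, 0.1668]
t=5: π = [0.4042, 0.4291, 0.1666]
t=6: π = [0.4050, 0.4284, 0.1667]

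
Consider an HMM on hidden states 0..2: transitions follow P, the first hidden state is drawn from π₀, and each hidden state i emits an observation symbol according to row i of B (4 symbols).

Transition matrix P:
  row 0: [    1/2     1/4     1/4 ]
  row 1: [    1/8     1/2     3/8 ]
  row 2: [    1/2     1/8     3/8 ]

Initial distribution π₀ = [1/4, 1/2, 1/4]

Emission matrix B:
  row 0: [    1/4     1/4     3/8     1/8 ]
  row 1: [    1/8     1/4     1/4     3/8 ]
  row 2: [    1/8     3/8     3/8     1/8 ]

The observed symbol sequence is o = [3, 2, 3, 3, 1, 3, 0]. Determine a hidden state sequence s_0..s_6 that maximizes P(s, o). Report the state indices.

t=0: δ = [3.125e-02, 1.875e-01, 3.125e-02]  (obs o_0=3)
t=1: δ = [8.789e-03, 2.344e-02, 2.637e-02]  ψ = [1, 1, 1]  (obs o_1=2)
t=2: δ = [1.648e-03, 4.395e-03, 1.236e-03]  ψ = [2, 1, 2]  (obs o_2=3)
t=3: δ = [1.030e-04, 8.240e-04, 2.060e-04]  ψ = [0, 1, 1]  (obs o_3=3)
t=4: δ = [2.575e-05, 1.030e-04, 1.159e-04]  ψ = [1, 1, 1]  (obs o_4=1)
t=5: δ = [7.242e-06, 1.931e-05, 5.431e-06]  ψ = [2, 1, 2]  (obs o_5=3)
t=6: δ = [9.052e-07, 1.207e-06, 9.052e-07]  ψ = [0, 1, 1]  (obs o_6=0)
backtrack: best end state = 1; path = [1, 1, 1, 1, 1, 1, 1]

path = [1, 1, 1, 1, 1, 1, 1]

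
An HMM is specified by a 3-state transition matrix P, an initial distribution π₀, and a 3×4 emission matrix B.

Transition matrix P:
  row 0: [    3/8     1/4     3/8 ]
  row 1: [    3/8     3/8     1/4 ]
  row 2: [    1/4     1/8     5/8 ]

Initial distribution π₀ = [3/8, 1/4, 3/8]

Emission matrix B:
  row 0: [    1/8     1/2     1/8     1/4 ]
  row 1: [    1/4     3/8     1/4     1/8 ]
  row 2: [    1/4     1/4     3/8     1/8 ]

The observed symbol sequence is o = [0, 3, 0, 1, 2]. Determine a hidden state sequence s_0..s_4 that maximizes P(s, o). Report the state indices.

path = [2, 2, 2, 2, 2]

t=0: δ = [4.688e-02, 6.250e-02, 9.375e-02]  (obs o_0=0)
t=1: δ = [5.859e-03, 2.930e-03, 7.324e-03]  ψ = [1, 1, 2]  (obs o_1=3)
t=2: δ = [2.747e-04, 3.662e-04, 1.144e-03]  ψ = [0, 0, 2]  (obs o_2=0)
t=3: δ = [1.431e-04, 5.364e-05, 1.788e-04]  ψ = [2, 2, 2]  (obs o_3=1)
t=4: δ = [6.706e-06, 8.941e-06, 4.191e-05]  ψ = [0, 0, 2]  (obs o_4=2)
backtrack: best end state = 2; path = [2, 2, 2, 2, 2]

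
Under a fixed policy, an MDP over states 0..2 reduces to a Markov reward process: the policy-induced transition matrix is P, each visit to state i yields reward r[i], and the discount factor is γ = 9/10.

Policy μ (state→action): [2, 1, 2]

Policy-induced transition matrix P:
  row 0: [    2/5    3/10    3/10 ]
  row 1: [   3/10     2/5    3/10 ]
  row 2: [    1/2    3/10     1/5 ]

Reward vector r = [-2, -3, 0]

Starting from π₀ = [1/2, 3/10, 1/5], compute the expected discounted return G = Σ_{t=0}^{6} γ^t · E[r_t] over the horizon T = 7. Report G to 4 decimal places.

G = -9.4242

t=0: π = [0.5000, 0.3000, 0.2000], E[r] = -1.9000, γ^t·E[r] = -1.900000, running G = -1.900000
t=1: π = [0.3900, 0.3300, 0.2800], E[r] = -1.7700, γ^t·E[r] = -1.593000, running G = -3.493000
t=2: π = [0.3950, 0.3330, 0.2720], E[r] = -1.7890, γ^t·E[r] = -1.449090, running G = -4.942090
t=3: π = [0.3939, 0.3333, 0.2728], E[r] = -1.7877, γ^t·E[r] = -1.303233, running G = -6.245323
t=4: π = [0.3940, 0.3333, 0.2727], E[r] = -1.7879, γ^t·E[r] = -1.173035, running G = -7.418358
t=5: π = [0.3939, 0.3333, 0.2727], E[r] = -1.7879, γ^t·E[r] = -1.055723, running G = -8.474081
t=6: π = [0.3939, 0.3333, 0.2727], E[r] = -1.7879, γ^t·E[r] = -0.950152, running G = -9.424234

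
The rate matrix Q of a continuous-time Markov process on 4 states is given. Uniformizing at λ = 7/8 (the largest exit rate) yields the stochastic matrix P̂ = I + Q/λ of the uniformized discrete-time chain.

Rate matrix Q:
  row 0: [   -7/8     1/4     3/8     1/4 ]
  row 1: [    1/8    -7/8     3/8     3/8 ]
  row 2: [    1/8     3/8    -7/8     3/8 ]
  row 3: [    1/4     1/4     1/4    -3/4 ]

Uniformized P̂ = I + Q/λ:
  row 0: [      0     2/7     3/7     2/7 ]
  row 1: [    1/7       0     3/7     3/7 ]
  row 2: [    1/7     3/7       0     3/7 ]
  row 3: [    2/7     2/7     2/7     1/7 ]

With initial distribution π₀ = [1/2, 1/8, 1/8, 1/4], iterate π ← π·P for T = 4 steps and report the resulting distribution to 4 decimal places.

t=0: π = [0.5000, 0.1250, 0.1250, 0.2500]
t=1: π = [0.1071, 0.2679, 0.3393, 0.2857]
t=2: π = [0.1684, 0.2577, 0.2423, 0.3316]
t=3: π = [0.1662, 0.2467, 0.2773, 0.3098]
t=4: π = [0.1634, 0.2548, 0.2655, 0.3163]

π = [0.1634, 0.2548, 0.2655, 0.3163]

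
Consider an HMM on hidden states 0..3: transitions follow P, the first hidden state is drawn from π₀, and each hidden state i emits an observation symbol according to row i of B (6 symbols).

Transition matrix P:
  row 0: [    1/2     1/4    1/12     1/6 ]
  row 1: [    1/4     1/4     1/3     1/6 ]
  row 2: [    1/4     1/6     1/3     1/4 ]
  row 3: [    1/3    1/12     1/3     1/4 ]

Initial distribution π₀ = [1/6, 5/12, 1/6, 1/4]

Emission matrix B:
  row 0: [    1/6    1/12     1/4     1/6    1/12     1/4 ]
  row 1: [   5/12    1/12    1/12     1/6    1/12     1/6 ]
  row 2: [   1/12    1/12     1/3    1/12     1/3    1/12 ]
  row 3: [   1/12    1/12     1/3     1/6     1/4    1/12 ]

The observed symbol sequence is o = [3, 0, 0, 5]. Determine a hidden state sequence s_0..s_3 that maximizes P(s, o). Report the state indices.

path = [1, 1, 1, 0]

t=0: δ = [2.778e-02, 6.944e-02, 1.389e-02, 4.167e-02]  (obs o_0=3)
t=1: δ = [2.894e-03, 7.234e-03, 1.929e-03, 9.645e-04]  ψ = [1, 1, 1, 1]  (obs o_1=0)
t=2: δ = [3.014e-04, 7.535e-04, 2.009e-04, 1.005e-04]  ψ = [1, 1, 1, 1]  (obs o_2=0)
t=3: δ = [4.710e-05, 3.140e-05, 2.093e-05, 1.047e-05]  ψ = [1, 1, 1, 1]  (obs o_3=5)
backtrack: best end state = 0; path = [1, 1, 1, 0]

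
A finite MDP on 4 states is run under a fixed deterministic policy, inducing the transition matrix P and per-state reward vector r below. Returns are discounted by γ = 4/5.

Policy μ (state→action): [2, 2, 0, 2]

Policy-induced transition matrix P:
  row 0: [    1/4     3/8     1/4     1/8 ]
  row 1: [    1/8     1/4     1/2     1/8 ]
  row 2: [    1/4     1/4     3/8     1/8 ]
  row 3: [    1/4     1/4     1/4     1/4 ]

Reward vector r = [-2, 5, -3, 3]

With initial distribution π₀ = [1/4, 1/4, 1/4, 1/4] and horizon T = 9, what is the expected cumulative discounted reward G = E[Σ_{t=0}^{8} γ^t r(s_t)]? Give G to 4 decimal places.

G = 1.8117

t=0: π = [0.2500, 0.2500, 0.2500, 0.2500], E[r] = 0.7500, γ^t·E[r] = 0.750000, running G = 0.750000
t=1: π = [0.2188, 0.2813, 0.3438, 0.1563], E[r] = 0.4063, γ^t·E[r] = 0.325000, running G = 1.075000
t=2: π = [0.2148, 0.2773, 0.3633, 0.1445], E[r] = 0.3008, γ^t·E[r] = 0.192500, running G = 1.267500
t=3: π = [0.2153, 0.2769, 0.3647, 0.1431], E[r] = 0.2886, γ^t·E[r] = 0.147750, running G = 1.415250
t=4: π = [0.2154, 0.2769, 0.3648, 0.1429], E[r] = 0.2880, γ^t·E[r] = 0.117975, running G = 1.533225
t=5: π = [0.2154, 0.2769, 0.3648, 0.1429], E[r] = 0.2879, γ^t·E[r] = 0.094353, running G = 1.627578
t=6: π = [0.2154, 0.2769, 0.3648, 0.1429], E[r] = 0.2879, γ^t·E[r] = 0.075475, running G = 1.703053
t=7: π = [0.2154, 0.2769, 0.3648, 0.1429], E[r] = 0.2879, γ^t·E[r] = 0.060380, running G = 1.763432
t=8: π = [0.2154, 0.2769, 0.3648, 0.1429], E[r] = 0.2879, γ^t·E[r] = 0.048304, running G = 1.811736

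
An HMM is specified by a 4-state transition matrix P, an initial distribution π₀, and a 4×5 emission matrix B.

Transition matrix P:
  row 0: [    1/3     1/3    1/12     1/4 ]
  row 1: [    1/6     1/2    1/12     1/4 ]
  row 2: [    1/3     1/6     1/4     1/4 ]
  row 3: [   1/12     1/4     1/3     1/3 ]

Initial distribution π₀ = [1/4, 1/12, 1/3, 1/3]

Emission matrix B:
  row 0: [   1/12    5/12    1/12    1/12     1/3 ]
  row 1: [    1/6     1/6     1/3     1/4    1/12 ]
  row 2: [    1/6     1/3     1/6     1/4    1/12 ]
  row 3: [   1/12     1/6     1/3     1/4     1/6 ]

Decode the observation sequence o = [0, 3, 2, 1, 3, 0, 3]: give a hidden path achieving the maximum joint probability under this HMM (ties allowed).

t=0: δ = [2.083e-02, 1.389e-02, 5.556e-02, 2.778e-02]  (obs o_0=0)
t=1: δ = [1.543e-03, 2.315e-03, 3.472e-03, 3.472e-03]  ψ = [2, 2, 2, 2]  (obs o_1=3)
t=2: δ = [9.645e-05, 3.858e-04, 1.929e-04, 3.858e-04]  ψ = [2, 1, 3, 3]  (obs o_2=2)
t=3: δ = [2.679e-05, 3.215e-05, 4.287e-05, 2.143e-05]  ψ = [1, 1, 3, 3]  (obs o_3=1)
t=4: δ = [1.191e-06, 4.019e-06, 2.679e-06, 2.679e-06]  ψ = [2, 1, 2, 2]  (obs o_4=3)
t=5: δ = [7.442e-08, 3.349e-07, 1.488e-07, 8.372e-08]  ψ = [2, 1, 3, 1]  (obs o_5=0)
t=6: δ = [4.651e-09, 4.186e-08, 9.303e-09, 2.093e-08]  ψ = [1, 1, 2, 1]  (obs o_6=3)
backtrack: best end state = 1; path = [2, 1, 1, 1, 1, 1, 1]

path = [2, 1, 1, 1, 1, 1, 1]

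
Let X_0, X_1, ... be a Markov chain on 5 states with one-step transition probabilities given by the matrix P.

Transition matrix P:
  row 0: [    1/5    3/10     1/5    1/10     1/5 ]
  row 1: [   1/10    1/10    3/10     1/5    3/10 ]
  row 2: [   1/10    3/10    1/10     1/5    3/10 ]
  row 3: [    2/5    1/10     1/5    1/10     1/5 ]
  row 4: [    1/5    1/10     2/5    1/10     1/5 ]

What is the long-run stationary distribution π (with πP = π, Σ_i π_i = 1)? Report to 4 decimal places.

Balance equations π_j = Σ_i π_i·P[i][j]:
  π_0 = 1/5·π_0 + 1/10·π_1 + 1/10·π_2 + 2/5·π_3 + 1/5·π_4
  π_1 = 3/10·π_0 + 1/10·π_1 + 3/10·π_2 + 1/10·π_3 + 1/10·π_4
  π_2 = 1/5·π_0 + 3/10·π_1 + 1/10·π_2 + 1/5·π_3 + 2/5·π_4
  π_3 = 1/10·π_0 + 1/5·π_1 + 1/5·π_2 + 1/10·π_3 + 1/10·π_4
  normalize: π_0 + π_1 + π_2 + π_3 + π_4 = 1
Solving the linear system gives exactly π = [13/70, 13/70, 17/70, 1/7, 17/70].

π = [0.1857, 0.1857, 0.2429, 0.1429, 0.2429]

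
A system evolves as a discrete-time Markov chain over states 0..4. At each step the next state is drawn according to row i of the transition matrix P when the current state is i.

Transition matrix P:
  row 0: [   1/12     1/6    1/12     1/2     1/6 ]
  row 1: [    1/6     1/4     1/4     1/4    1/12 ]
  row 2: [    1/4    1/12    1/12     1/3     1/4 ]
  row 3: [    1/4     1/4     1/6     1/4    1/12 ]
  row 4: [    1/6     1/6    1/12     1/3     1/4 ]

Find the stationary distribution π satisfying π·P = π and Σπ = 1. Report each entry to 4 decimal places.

π = [0.1896, 0.1980, 0.1431, 0.3216, 0.1476]

Balance equations π_j = Σ_i π_i·P[i][j]:
  π_0 = 1/12·π_0 + 1/6·π_1 + 1/4·π_2 + 1/4·π_3 + 1/6·π_4
  π_1 = 1/6·π_0 + 1/4·π_1 + 1/12·π_2 + 1/4·π_3 + 1/6·π_4
  π_2 = 1/12·π_0 + 1/4·π_1 + 1/12·π_2 + 1/6·π_3 + 1/12·π_4
  π_3 = 1/2·π_0 + 1/4·π_1 + 1/3·π_2 + 1/4·π_3 + 1/3·π_4
  normalize: π_0 + π_1 + π_2 + π_3 + π_4 = 1
Solving the linear system gives exactly π = [853/4499, 81/409, 644/4499, 1447/4499, 664/4499].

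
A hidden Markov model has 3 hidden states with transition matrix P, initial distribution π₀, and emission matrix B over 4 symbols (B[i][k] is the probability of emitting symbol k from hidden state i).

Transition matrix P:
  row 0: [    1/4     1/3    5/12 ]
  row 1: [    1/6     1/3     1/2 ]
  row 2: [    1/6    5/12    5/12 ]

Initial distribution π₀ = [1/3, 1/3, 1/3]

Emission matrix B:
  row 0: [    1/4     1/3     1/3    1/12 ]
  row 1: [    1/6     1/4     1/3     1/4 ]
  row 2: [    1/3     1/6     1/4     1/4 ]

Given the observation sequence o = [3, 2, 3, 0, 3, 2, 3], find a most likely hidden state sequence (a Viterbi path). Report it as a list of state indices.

t=0: δ = [2.778e-02, 8.333e-02, 8.333e-02]  (obs o_0=3)
t=1: δ = [4.630e-03, 1.157e-02, 1.042e-02]  ψ = [1, 2, 1]  (obs o_1=2)
t=2: δ = [1.608e-04, 1.085e-03, 1.447e-03]  ψ = [1, 2, 1]  (obs o_2=3)
t=3: δ = [6.028e-05, 1.005e-04, 2.009e-04]  ψ = [2, 2, 2]  (obs o_3=0)
t=4: δ = [2.791e-06, 2.093e-05, 2.093e-05]  ψ = [2, 2, 2]  (obs o_4=3)
t=5: δ = [1.163e-06, 2.907e-06, 2.616e-06]  ψ = [1, 2, 1]  (obs o_5=2)
t=6: δ = [4.038e-08, 2.725e-07, 3.634e-07]  ψ = [1, 2, 1]  (obs o_6=3)
backtrack: best end state = 2; path = [2, 1, 2, 2, 2, 1, 2]

path = [2, 1, 2, 2, 2, 1, 2]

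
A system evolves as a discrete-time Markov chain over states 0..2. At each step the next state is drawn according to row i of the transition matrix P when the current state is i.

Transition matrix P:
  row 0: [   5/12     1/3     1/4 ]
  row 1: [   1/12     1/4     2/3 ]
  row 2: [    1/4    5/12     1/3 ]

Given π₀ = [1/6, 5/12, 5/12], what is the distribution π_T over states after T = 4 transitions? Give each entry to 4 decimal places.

π = [0.2318, 0.3407, 0.4275]

t=0: π = [0.1667, 0.4167, 0.4167]
t=1: π = [0.2083, 0.3333, 0.4583]
t=2: π = [0.2292, 0.3438, 0.4271]
t=3: π = [0.2309, 0.3403, 0.4288]
t=4: π = [0.2318, 0.3407, 0.4275]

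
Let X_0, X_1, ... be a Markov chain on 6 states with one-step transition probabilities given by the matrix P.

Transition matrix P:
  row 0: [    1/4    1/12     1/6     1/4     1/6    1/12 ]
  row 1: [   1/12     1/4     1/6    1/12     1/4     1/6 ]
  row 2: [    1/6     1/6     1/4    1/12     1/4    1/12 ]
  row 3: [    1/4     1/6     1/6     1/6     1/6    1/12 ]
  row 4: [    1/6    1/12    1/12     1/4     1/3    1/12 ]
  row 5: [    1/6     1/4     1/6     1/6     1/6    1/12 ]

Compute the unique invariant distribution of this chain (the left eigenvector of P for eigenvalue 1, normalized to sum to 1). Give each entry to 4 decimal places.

Balance equations π_j = Σ_i π_i·P[i][j]:
  π_0 = 1/4·π_0 + 1/12·π_1 + 1/6·π_2 + 1/4·π_3 + 1/6·π_4 + 1/6·π_5
  π_1 = 1/12·π_0 + 1/4·π_1 + 1/6·π_2 + 1/6·π_3 + 1/12·π_4 + 1/4·π_5
  π_2 = 1/6·π_0 + 1/6·π_1 + 1/4·π_2 + 1/6·π_3 + 1/12·π_4 + 1/6·π_5
  π_3 = 1/4·π_0 + 1/12·π_1 + 1/12·π_2 + 1/6·π_3 + 1/4·π_4 + 1/6·π_5
  π_4 = 1/6·π_0 + 1/4·π_1 + 1/4·π_2 + 1/6·π_3 + 1/3·π_4 + 1/6·π_5
  normalize: π_0 + π_1 + π_2 + π_3 + π_4 + π_5 = 1
Solving the linear system gives exactly π = [10613/57727, 8821/57727, 27845/173181, 10110/57727, 40067/173181, 16637/173181].

π = [0.1838, 0.1528, 0.1608, 0.1751, 0.2314, 0.0961]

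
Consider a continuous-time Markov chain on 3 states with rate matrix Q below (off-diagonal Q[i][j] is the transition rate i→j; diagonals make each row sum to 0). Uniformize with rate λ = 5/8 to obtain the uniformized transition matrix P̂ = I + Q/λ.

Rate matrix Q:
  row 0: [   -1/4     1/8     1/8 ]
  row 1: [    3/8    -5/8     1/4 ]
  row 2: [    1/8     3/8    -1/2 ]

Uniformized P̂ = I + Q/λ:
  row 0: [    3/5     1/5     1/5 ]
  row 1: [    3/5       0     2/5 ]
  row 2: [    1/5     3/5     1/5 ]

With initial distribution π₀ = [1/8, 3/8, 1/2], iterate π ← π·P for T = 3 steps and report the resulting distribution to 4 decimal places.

t=0: π = [0.1250, 0.3750, 0.5000]
t=1: π = [0.4000, 0.3250, 0.2750]
t=2: π = [0.4900, 0.2450, 0.2650]
t=3: π = [0.4940, 0.2570, 0.2490]

π = [0.4940, 0.2570, 0.2490]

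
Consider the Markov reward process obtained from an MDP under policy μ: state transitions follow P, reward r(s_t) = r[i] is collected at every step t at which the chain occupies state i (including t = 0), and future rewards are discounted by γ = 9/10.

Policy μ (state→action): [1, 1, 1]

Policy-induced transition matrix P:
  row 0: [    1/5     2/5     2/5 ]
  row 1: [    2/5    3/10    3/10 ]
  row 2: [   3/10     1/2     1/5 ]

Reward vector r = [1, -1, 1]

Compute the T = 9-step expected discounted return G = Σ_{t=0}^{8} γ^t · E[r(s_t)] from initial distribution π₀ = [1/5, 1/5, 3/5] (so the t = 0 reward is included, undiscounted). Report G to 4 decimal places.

t=0: π = [0.2000, 0.2000, 0.6000], E[r] = 0.6000, γ^t·E[r] = 0.600000, running G = 0.600000
t=1: π = [0.3000, 0.4400, 0.2600], E[r] = 0.1200, γ^t·E[r] = 0.108000, running G = 0.708000
t=2: π = [0.3140, 0.3820, 0.3040], E[r] = 0.2360, γ^t·E[r] = 0.191160, running G = 0.899160
t=3: π = [0.3068, 0.3922, 0.3010], E[r] = 0.2156, γ^t·E[r] = 0.157172, running G = 1.056332
t=4: π = [0.3085, 0.3909, 0.3006], E[r] = 0.2182, γ^t·E[r] = 0.143187, running G = 1.199520
t=5: π = [0.3082, 0.3910, 0.3008], E[r] = 0.2181, γ^t·E[r] = 0.128762, running G = 1.328282
t=6: π = [0.3083, 0.3910, 0.3007], E[r] = 0.2180, γ^t·E[r] = 0.115873, running G = 1.444155
t=7: π = [0.3083, 0.3910, 0.3008], E[r] = 0.2180, γ^t·E[r] = 0.104292, running G = 1.548446
t=8: π = [0.3083, 0.3910, 0.3008], E[r] = 0.2180, γ^t·E[r] = 0.093861, running G = 1.642307

G = 1.6423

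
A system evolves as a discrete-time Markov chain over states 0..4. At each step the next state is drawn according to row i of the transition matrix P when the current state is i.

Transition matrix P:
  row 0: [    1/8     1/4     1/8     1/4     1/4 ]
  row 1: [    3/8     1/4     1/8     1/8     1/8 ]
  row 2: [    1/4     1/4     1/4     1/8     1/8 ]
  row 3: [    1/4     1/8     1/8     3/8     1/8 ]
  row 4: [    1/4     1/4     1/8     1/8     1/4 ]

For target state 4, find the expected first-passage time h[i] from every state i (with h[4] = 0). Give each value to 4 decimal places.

h = [5.7037, 6.3259, 6.4148, 6.4296, 0.0000]

First-step conditioning: h[4] = 0; for i ≠ 4, h[i] = 1 + Σ_k P[i][k]·h[k].
  h[0] = 1 + 1/8·h[0] + 1/4·h[1] + 1/8·h[2] + 1/4·h[3]
  h[1] = 1 + 3/8·h[0] + 1/4·h[1] + 1/8·h[2] + 1/8·h[3]
  h[2] = 1 + 1/4·h[0] + 1/4·h[1] + 1/4·h[2] + 1/8·h[3]
  h[3] = 1 + 1/4·h[0] + 1/8·h[1] + 1/8·h[2] + 3/8·h[3]
Solving the 4×4 linear system over states ≠ 4 gives exactly h = [154/27, 854/135, 866/135, 868/135, 0] (h[4] = 0 is the target).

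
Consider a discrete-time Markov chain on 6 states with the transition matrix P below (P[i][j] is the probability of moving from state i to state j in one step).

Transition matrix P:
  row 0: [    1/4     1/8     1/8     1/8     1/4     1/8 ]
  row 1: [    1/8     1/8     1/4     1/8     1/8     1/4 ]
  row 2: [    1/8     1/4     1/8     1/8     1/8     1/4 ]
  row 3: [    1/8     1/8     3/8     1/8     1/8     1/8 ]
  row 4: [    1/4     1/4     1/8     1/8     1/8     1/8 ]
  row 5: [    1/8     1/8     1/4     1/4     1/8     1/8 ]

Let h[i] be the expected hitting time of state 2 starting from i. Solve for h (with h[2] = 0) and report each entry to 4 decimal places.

First-step conditioning: h[2] = 0; for i ≠ 2, h[i] = 1 + Σ_k P[i][k]·h[k].
  h[0] = 1 + 1/4·h[0] + 1/8·h[1] + 1/8·h[3] + 1/4·h[4] + 1/8·h[5]
  h[1] = 1 + 1/8·h[0] + 1/8·h[1] + 1/8·h[3] + 1/8·h[4] + 1/4·h[5]
  h[3] = 1 + 1/8·h[0] + 1/8·h[1] + 1/8·h[3] + 1/8·h[4] + 1/8·h[5]
  h[4] = 1 + 1/4·h[0] + 1/4·h[1] + 1/8·h[3] + 1/8·h[4] + 1/8·h[5]
  h[5] = 1 + 1/8·h[0] + 1/8·h[1] + 1/4·h[3] + 1/8·h[4] + 1/8·h[5]
Solving the 5×5 linear system over states ≠ 2 gives exactly h = [37448/7377, 32120/7377, 0, 28160/7377, 36856/7377, 10560/2459] (h[2] = 0 is the target).

h = [5.0763, 4.3541, 0.0000, 3.8173, 4.9961, 4.2944]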